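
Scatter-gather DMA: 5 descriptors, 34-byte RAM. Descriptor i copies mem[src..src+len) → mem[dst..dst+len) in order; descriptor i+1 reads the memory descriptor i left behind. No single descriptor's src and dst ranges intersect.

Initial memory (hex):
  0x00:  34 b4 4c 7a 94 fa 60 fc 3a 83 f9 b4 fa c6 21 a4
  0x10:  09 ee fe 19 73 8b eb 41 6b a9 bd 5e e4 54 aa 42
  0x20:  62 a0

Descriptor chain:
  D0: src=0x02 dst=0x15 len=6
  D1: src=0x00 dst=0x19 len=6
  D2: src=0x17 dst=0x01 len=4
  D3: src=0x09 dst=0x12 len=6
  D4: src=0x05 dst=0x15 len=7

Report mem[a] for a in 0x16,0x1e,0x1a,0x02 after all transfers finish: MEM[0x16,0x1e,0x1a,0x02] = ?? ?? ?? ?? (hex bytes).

MEM[0x16,0x1e,0x1a,0x02] = 60 fa f9 fa

  after D0: wrote 6B at 0x15 = 4c7a94fa60fc
  after D1: wrote 6B at 0x19 = 34b44c7a94fa
  after D2: wrote 4B at 0x01 = 94fa34b4
  after D3: wrote 6B at 0x12 = 83f9b4fac621
  after D4: wrote 7B at 0x15 = fa60fc3a83f9b4
query mem[0x16]=0x60, mem[0x1e]=0xfa, mem[0x1a]=0xf9, mem[0x02]=0xfa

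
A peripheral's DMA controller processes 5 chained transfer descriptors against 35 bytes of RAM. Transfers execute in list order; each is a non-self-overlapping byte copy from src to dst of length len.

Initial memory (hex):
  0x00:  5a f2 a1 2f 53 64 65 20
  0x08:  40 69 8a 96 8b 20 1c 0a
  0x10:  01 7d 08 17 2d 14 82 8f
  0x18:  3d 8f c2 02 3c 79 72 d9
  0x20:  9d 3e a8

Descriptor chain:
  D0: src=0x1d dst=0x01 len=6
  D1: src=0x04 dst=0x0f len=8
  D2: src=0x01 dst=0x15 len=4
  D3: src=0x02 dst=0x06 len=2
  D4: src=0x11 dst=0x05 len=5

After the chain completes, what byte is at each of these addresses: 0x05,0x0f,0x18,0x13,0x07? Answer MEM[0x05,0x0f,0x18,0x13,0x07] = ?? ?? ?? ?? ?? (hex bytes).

MEM[0x05,0x0f,0x18,0x13,0x07] = a8 9d 9d 40 40

#0 dst[0x01+6] := {0x79,0x72,0xd9,0x9d,0x3e,0xa8}
#1 dst[0x0f+8] := {0x9d,0x3e,0xa8,0x20,0x40,0x69,0x8a,0x96}
#2 dst[0x15+4] := {0x79,0x72,0xd9,0x9d}
#3 dst[0x06+2] := {0x72,0xd9}
#4 dst[0x05+5] := {0xa8,0x20,0x40,0x69,0x79}
query mem[0x05]=0xa8, mem[0x0f]=0x9d, mem[0x18]=0x9d, mem[0x13]=0x40, mem[0x07]=0x40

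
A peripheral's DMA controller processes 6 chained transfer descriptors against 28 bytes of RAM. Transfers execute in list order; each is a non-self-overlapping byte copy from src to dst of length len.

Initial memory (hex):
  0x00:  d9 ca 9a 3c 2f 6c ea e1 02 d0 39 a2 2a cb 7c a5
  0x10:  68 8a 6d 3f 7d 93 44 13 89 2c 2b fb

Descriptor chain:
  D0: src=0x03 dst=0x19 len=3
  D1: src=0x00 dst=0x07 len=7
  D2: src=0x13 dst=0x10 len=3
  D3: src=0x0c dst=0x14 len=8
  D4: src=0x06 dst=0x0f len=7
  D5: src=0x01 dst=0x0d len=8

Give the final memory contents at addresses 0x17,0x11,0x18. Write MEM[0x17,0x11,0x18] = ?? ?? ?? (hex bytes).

MEM[0x17,0x11,0x18] = a5 6c 3f

D0: mem[0x19..0x1b] <- [3c 2f 6c]
D1: mem[0x07..0x0d] <- [d9 ca 9a 3c 2f 6c ea]
D2: mem[0x10..0x12] <- [3f 7d 93]
D3: mem[0x14..0x1b] <- [6c ea 7c a5 3f 7d 93 3f]
D4: mem[0x0f..0x15] <- [ea d9 ca 9a 3c 2f 6c]
D5: mem[0x0d..0x14] <- [ca 9a 3c 2f 6c ea d9 ca]
query mem[0x17]=0xa5, mem[0x11]=0x6c, mem[0x18]=0x3f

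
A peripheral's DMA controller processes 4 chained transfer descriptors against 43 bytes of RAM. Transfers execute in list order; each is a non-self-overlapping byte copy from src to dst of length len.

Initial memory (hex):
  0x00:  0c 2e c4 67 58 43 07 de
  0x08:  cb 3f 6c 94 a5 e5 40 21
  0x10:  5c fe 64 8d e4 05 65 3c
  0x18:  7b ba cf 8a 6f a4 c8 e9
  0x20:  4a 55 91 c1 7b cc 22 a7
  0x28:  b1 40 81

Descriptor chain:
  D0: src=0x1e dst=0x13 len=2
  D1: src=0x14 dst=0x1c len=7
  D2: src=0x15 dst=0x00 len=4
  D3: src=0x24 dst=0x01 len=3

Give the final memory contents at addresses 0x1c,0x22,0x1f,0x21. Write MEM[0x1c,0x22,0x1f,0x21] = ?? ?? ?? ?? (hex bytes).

MEM[0x1c,0x22,0x1f,0x21] = e9 cf 3c ba

D0: mem[0x13..0x14] <- [c8 e9]
D1: mem[0x1c..0x22] <- [e9 05 65 3c 7b ba cf]
D2: mem[0x00..0x03] <- [05 65 3c 7b]
D3: mem[0x01..0x03] <- [7b cc 22]
query mem[0x1c]=0xe9, mem[0x22]=0xcf, mem[0x1f]=0x3c, mem[0x21]=0xba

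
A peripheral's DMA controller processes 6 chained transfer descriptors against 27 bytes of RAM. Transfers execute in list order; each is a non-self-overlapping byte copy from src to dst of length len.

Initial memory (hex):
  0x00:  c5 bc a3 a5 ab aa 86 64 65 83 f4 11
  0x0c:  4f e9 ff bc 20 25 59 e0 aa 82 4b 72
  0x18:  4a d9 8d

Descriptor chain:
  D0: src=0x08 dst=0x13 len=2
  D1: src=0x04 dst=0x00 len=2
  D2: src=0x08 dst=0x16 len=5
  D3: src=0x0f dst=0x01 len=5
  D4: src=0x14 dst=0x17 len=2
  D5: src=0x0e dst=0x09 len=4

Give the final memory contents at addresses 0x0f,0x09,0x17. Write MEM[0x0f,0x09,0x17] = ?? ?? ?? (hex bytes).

[0] 0x08->0x13 len=2 : 65 83
[1] 0x04->0x00 len=2 : ab aa
[2] 0x08->0x16 len=5 : 65 83 f4 11 4f
[3] 0x0f->0x01 len=5 : bc 20 25 59 65
[4] 0x14->0x17 len=2 : 83 82
[5] 0x0e->0x09 len=4 : ff bc 20 25
query mem[0x0f]=0xbc, mem[0x09]=0xff, mem[0x17]=0x83

MEM[0x0f,0x09,0x17] = bc ff 83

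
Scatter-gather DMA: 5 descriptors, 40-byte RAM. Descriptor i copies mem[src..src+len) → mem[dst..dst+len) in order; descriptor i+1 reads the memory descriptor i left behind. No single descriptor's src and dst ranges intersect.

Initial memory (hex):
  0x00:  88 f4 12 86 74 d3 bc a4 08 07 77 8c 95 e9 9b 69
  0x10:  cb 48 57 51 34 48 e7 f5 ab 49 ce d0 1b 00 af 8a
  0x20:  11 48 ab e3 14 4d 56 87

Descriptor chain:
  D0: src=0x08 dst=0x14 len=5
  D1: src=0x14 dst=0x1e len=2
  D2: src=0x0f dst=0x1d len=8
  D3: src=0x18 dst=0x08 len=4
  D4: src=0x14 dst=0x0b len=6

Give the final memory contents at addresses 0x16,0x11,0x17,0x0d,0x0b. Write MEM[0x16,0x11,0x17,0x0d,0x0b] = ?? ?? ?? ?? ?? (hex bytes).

[0] 0x08->0x14 len=5 : 08 07 77 8c 95
[1] 0x14->0x1e len=2 : 08 07
[2] 0x0f->0x1d len=8 : 69 cb 48 57 51 08 07 77
[3] 0x18->0x08 len=4 : 95 49 ce d0
[4] 0x14->0x0b len=6 : 08 07 77 8c 95 49
query mem[0x16]=0x77, mem[0x11]=0x48, mem[0x17]=0x8c, mem[0x0d]=0x77, mem[0x0b]=0x08

MEM[0x16,0x11,0x17,0x0d,0x0b] = 77 48 8c 77 08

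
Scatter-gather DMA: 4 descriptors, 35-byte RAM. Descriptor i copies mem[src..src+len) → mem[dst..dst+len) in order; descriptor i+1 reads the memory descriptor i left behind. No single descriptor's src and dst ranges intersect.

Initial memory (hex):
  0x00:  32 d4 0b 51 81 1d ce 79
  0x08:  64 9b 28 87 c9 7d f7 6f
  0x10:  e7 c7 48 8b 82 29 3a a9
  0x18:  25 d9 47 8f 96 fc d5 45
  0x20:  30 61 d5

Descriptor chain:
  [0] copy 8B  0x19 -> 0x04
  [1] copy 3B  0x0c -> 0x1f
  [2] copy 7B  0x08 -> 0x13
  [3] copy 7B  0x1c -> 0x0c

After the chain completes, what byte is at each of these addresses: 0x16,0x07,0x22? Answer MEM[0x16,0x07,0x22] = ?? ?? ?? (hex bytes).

[0] 0x19->0x04 len=8 : d9 47 8f 96 fc d5 45 30
[1] 0x0c->0x1f len=3 : c9 7d f7
[2] 0x08->0x13 len=7 : fc d5 45 30 c9 7d f7
[3] 0x1c->0x0c len=7 : 96 fc d5 c9 7d f7 d5
query mem[0x16]=0x30, mem[0x07]=0x96, mem[0x22]=0xd5

MEM[0x16,0x07,0x22] = 30 96 d5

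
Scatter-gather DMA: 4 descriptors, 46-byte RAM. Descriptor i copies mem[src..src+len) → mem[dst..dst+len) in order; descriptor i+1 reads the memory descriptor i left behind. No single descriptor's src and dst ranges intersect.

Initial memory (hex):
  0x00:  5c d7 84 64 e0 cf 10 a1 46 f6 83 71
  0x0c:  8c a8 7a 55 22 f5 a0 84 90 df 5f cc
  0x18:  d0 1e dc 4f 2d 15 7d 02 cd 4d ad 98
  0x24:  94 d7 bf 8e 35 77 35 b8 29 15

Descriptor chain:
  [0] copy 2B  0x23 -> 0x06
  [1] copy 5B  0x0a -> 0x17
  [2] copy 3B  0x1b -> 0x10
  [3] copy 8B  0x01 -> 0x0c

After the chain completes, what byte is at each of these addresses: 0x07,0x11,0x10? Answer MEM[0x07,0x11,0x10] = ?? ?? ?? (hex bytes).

[0] 0x23->0x06 len=2 : 98 94
[1] 0x0a->0x17 len=5 : 83 71 8c a8 7a
[2] 0x1b->0x10 len=3 : 7a 2d 15
[3] 0x01->0x0c len=8 : d7 84 64 e0 cf 98 94 46
query mem[0x07]=0x94, mem[0x11]=0x98, mem[0x10]=0xcf

MEM[0x07,0x11,0x10] = 94 98 cf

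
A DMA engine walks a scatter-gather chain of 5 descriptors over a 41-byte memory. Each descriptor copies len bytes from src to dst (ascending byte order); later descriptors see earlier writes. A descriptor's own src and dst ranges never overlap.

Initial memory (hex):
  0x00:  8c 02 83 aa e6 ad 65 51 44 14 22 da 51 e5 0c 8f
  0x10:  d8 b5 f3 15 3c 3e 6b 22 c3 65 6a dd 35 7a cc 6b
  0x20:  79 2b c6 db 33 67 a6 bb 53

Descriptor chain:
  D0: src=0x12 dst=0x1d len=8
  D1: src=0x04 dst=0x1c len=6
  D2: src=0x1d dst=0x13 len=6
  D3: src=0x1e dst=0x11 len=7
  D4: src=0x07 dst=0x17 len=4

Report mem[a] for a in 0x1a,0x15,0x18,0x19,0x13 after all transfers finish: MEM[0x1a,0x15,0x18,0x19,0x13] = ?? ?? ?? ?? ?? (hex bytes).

  after D0: wrote 8B at 0x1d = f3153c3e6b22c365
  after D1: wrote 6B at 0x1c = e6ad65514414
  after D2: wrote 6B at 0x13 = ad6551441422
  after D3: wrote 7B at 0x11 = 6551441422c365
  after D4: wrote 4B at 0x17 = 51441422
query mem[0x1a]=0x22, mem[0x15]=0x22, mem[0x18]=0x44, mem[0x19]=0x14, mem[0x13]=0x44

MEM[0x1a,0x15,0x18,0x19,0x13] = 22 22 44 14 44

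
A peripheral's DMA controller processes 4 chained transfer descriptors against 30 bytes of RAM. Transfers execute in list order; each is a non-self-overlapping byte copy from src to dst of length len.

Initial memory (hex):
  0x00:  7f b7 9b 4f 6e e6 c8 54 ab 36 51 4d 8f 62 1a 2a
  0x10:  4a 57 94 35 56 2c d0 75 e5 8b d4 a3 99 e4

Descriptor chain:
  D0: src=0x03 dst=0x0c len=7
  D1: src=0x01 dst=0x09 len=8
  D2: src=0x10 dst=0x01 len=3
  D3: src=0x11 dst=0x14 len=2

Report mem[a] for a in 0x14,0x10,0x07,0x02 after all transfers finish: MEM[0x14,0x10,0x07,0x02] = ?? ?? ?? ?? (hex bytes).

[0] 0x03->0x0c len=7 : 4f 6e e6 c8 54 ab 36
[1] 0x01->0x09 len=8 : b7 9b 4f 6e e6 c8 54 ab
[2] 0x10->0x01 len=3 : ab ab 36
[3] 0x11->0x14 len=2 : ab 36
query mem[0x14]=0xab, mem[0x10]=0xab, mem[0x07]=0x54, mem[0x02]=0xab

MEM[0x14,0x10,0x07,0x02] = ab ab 54 ab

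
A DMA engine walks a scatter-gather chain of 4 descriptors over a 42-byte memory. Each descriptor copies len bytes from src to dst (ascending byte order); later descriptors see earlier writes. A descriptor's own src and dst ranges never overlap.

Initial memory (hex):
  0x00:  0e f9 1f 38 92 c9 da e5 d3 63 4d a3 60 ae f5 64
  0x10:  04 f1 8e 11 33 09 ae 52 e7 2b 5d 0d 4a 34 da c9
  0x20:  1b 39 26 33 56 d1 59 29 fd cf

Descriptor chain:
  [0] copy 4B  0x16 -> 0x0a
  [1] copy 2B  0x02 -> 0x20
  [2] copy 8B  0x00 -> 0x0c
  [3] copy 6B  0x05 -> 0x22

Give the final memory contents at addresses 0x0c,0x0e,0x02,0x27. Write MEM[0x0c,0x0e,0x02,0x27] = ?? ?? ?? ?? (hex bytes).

MEM[0x0c,0x0e,0x02,0x27] = 0e 1f 1f ae

[0] 0x16->0x0a len=4 : ae 52 e7 2b
[1] 0x02->0x20 len=2 : 1f 38
[2] 0x00->0x0c len=8 : 0e f9 1f 38 92 c9 da e5
[3] 0x05->0x22 len=6 : c9 da e5 d3 63 ae
query mem[0x0c]=0x0e, mem[0x0e]=0x1f, mem[0x02]=0x1f, mem[0x27]=0xae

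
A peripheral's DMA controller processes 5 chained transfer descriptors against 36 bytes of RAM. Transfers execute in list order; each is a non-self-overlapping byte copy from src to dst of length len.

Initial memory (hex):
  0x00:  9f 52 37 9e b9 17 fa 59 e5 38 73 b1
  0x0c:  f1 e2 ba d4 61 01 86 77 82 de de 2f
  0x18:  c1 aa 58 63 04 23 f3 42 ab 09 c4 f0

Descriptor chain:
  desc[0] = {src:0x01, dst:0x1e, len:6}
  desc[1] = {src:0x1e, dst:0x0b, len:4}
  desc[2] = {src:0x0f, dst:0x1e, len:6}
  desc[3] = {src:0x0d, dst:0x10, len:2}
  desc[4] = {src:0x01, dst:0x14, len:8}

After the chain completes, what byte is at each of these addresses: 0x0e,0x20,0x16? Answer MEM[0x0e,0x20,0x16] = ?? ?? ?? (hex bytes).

MEM[0x0e,0x20,0x16] = b9 01 9e

[0] 0x01->0x1e len=6 : 52 37 9e b9 17 fa
[1] 0x1e->0x0b len=4 : 52 37 9e b9
[2] 0x0f->0x1e len=6 : d4 61 01 86 77 82
[3] 0x0d->0x10 len=2 : 9e b9
[4] 0x01->0x14 len=8 : 52 37 9e b9 17 fa 59 e5
query mem[0x0e]=0xb9, mem[0x20]=0x01, mem[0x16]=0x9e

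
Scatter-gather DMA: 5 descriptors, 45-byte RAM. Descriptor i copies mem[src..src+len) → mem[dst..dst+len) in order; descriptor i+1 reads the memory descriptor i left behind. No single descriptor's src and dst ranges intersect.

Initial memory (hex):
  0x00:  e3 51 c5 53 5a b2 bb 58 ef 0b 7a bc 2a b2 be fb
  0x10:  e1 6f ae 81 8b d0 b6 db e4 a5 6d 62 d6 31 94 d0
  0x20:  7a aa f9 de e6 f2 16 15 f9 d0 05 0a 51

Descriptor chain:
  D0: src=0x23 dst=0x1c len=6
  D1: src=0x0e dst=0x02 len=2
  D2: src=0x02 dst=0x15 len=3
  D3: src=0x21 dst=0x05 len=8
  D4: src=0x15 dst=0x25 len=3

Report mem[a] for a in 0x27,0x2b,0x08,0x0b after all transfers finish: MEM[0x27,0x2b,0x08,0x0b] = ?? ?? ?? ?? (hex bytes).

[0] 0x23->0x1c len=6 : de e6 f2 16 15 f9
[1] 0x0e->0x02 len=2 : be fb
[2] 0x02->0x15 len=3 : be fb 5a
[3] 0x21->0x05 len=8 : f9 f9 de e6 f2 16 15 f9
[4] 0x15->0x25 len=3 : be fb 5a
query mem[0x27]=0x5a, mem[0x2b]=0x0a, mem[0x08]=0xe6, mem[0x0b]=0x15

MEM[0x27,0x2b,0x08,0x0b] = 5a 0a e6 15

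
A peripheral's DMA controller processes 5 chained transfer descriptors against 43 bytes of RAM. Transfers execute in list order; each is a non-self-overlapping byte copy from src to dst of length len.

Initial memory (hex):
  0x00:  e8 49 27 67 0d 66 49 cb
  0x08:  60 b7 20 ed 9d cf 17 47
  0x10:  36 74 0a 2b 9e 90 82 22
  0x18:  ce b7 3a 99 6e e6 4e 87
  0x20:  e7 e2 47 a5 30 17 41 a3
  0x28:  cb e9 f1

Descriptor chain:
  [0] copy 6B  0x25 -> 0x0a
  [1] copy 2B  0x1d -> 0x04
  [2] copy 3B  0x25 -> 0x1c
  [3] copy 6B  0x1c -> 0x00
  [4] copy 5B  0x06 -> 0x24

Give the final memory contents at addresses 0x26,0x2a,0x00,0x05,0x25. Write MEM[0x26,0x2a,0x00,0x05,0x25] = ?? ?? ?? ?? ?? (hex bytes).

#0 dst[0x0a+6] := {0x17,0x41,0xa3,0xcb,0xe9,0xf1}
#1 dst[0x04+2] := {0xe6,0x4e}
#2 dst[0x1c+3] := {0x17,0x41,0xa3}
#3 dst[0x00+6] := {0x17,0x41,0xa3,0x87,0xe7,0xe2}
#4 dst[0x24+5] := {0x49,0xcb,0x60,0xb7,0x17}
query mem[0x26]=0x60, mem[0x2a]=0xf1, mem[0x00]=0x17, mem[0x05]=0xe2, mem[0x25]=0xcb

MEM[0x26,0x2a,0x00,0x05,0x25] = 60 f1 17 e2 cb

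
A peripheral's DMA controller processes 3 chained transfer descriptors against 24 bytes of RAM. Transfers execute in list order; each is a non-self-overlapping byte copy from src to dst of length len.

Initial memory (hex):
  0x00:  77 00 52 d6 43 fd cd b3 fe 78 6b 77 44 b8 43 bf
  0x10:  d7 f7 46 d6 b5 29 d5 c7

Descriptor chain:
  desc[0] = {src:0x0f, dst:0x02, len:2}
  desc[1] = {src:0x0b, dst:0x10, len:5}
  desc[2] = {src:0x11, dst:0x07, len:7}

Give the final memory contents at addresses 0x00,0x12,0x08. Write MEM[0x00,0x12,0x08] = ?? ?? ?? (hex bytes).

MEM[0x00,0x12,0x08] = 77 b8 b8

  after D0: wrote 2B at 0x02 = bfd7
  after D1: wrote 5B at 0x10 = 7744b843bf
  after D2: wrote 7B at 0x07 = 44b843bf29d5c7
query mem[0x00]=0x77, mem[0x12]=0xb8, mem[0x08]=0xb8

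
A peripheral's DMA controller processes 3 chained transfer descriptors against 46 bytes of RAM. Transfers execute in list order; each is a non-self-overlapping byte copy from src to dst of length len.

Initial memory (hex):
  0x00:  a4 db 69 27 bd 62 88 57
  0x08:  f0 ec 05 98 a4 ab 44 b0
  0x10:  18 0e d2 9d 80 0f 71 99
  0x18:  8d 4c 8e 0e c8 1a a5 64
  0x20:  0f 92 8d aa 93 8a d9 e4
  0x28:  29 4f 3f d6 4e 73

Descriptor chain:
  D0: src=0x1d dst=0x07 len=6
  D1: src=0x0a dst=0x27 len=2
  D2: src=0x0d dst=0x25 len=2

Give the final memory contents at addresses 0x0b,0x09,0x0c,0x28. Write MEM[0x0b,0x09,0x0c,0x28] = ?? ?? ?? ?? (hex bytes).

MEM[0x0b,0x09,0x0c,0x28] = 92 64 8d 92

  after D0: wrote 6B at 0x07 = 1aa5640f928d
  after D1: wrote 2B at 0x27 = 0f92
  after D2: wrote 2B at 0x25 = ab44
query mem[0x0b]=0x92, mem[0x09]=0x64, mem[0x0c]=0x8d, mem[0x28]=0x92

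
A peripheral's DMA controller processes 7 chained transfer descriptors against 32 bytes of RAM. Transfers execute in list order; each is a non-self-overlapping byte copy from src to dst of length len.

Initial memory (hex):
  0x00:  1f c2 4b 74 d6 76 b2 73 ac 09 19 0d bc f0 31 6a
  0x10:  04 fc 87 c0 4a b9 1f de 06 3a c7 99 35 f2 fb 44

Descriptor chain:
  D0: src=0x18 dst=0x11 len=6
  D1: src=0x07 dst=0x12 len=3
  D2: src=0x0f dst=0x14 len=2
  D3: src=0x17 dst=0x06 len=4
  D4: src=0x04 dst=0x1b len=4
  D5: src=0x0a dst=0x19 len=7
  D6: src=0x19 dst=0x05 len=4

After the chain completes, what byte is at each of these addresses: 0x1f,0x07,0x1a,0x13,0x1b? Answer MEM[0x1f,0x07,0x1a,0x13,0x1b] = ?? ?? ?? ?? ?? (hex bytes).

D0: mem[0x11..0x16] <- [06 3a c7 99 35 f2]
D1: mem[0x12..0x14] <- [73 ac 09]
D2: mem[0x14..0x15] <- [6a 04]
D3: mem[0x06..0x09] <- [de 06 3a c7]
D4: mem[0x1b..0x1e] <- [d6 76 de 06]
D5: mem[0x19..0x1f] <- [19 0d bc f0 31 6a 04]
D6: mem[0x05..0x08] <- [19 0d bc f0]
query mem[0x1f]=0x04, mem[0x07]=0xbc, mem[0x1a]=0x0d, mem[0x13]=0xac, mem[0x1b]=0xbc

MEM[0x1f,0x07,0x1a,0x13,0x1b] = 04 bc 0d ac bc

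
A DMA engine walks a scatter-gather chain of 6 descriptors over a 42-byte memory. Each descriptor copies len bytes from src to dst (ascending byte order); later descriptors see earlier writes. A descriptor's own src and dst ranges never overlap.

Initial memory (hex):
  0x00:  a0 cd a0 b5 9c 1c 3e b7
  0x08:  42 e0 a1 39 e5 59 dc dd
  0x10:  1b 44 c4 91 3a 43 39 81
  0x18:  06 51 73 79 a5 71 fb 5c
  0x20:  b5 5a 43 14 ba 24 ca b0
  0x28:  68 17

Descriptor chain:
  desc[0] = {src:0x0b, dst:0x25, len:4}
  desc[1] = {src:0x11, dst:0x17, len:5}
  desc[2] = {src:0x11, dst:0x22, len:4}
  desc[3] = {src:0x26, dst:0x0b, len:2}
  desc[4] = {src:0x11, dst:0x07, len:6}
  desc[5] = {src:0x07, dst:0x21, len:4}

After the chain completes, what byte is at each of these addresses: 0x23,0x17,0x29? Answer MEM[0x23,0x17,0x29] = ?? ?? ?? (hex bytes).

MEM[0x23,0x17,0x29] = 91 44 17

[0] 0x0b->0x25 len=4 : 39 e5 59 dc
[1] 0x11->0x17 len=5 : 44 c4 91 3a 43
[2] 0x11->0x22 len=4 : 44 c4 91 3a
[3] 0x26->0x0b len=2 : e5 59
[4] 0x11->0x07 len=6 : 44 c4 91 3a 43 39
[5] 0x07->0x21 len=4 : 44 c4 91 3a
query mem[0x23]=0x91, mem[0x17]=0x44, mem[0x29]=0x17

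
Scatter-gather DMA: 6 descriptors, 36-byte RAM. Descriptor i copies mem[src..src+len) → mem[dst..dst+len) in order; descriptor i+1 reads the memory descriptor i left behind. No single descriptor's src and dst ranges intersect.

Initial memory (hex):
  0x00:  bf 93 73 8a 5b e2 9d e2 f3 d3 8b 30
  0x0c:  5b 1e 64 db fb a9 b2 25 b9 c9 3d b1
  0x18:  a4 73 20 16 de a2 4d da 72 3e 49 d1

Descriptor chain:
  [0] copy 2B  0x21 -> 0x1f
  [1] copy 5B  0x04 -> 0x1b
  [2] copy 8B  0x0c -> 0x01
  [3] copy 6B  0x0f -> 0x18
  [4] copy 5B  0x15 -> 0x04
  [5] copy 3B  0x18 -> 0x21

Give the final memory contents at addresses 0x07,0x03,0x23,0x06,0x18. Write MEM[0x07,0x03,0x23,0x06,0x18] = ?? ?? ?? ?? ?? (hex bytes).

  after D0: wrote 2B at 0x1f = 3e49
  after D1: wrote 5B at 0x1b = 5be29de2f3
  after D2: wrote 8B at 0x01 = 5b1e64dbfba9b225
  after D3: wrote 6B at 0x18 = dbfba9b225b9
  after D4: wrote 5B at 0x04 = c93db1dbfb
  after D5: wrote 3B at 0x21 = dbfba9
query mem[0x07]=0xdb, mem[0x03]=0x64, mem[0x23]=0xa9, mem[0x06]=0xb1, mem[0x18]=0xdb

MEM[0x07,0x03,0x23,0x06,0x18] = db 64 a9 b1 db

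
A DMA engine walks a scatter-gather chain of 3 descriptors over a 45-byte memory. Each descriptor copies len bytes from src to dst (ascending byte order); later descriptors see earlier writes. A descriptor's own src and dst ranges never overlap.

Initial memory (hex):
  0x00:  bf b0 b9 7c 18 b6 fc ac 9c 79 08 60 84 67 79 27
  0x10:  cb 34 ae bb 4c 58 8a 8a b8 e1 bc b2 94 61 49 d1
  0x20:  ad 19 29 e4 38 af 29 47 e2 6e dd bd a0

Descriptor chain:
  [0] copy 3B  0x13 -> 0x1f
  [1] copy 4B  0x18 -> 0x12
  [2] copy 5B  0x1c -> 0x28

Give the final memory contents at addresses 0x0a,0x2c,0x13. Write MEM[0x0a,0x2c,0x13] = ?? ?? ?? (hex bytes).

MEM[0x0a,0x2c,0x13] = 08 4c e1

  after D0: wrote 3B at 0x1f = bb4c58
  after D1: wrote 4B at 0x12 = b8e1bcb2
  after D2: wrote 5B at 0x28 = 946149bb4c
query mem[0x0a]=0x08, mem[0x2c]=0x4c, mem[0x13]=0xe1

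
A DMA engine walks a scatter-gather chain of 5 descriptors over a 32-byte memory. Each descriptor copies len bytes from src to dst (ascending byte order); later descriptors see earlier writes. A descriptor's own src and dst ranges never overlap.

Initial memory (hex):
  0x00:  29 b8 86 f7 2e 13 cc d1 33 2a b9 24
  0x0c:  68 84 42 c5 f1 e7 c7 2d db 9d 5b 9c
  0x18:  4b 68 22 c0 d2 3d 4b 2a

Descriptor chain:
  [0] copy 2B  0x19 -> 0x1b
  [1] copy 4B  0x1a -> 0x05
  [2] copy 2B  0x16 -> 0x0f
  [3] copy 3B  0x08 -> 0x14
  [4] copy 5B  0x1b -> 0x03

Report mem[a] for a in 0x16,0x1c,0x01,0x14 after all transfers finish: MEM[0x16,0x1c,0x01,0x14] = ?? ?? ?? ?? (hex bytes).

#0 dst[0x1b+2] := {0x68,0x22}
#1 dst[0x05+4] := {0x22,0x68,0x22,0x3d}
#2 dst[0x0f+2] := {0x5b,0x9c}
#3 dst[0x14+3] := {0x3d,0x2a,0xb9}
#4 dst[0x03+5] := {0x68,0x22,0x3d,0x4b,0x2a}
query mem[0x16]=0xb9, mem[0x1c]=0x22, mem[0x01]=0xb8, mem[0x14]=0x3d

MEM[0x16,0x1c,0x01,0x14] = b9 22 b8 3d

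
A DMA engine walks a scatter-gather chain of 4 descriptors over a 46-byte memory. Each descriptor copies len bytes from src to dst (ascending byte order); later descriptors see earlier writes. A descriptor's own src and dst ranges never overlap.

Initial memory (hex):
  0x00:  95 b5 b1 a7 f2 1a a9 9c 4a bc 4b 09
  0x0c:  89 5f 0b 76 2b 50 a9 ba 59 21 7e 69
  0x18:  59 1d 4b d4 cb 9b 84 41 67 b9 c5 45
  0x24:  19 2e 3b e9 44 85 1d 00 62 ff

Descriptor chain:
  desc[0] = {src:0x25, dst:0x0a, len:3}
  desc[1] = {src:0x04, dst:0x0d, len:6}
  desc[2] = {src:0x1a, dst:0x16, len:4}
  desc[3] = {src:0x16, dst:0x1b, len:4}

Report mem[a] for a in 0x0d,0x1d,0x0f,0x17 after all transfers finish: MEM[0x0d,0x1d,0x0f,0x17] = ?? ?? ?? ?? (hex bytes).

D0: mem[0x0a..0x0c] <- [2e 3b e9]
D1: mem[0x0d..0x12] <- [f2 1a a9 9c 4a bc]
D2: mem[0x16..0x19] <- [4b d4 cb 9b]
D3: mem[0x1b..0x1e] <- [4b d4 cb 9b]
query mem[0x0d]=0xf2, mem[0x1d]=0xcb, mem[0x0f]=0xa9, mem[0x17]=0xd4

MEM[0x0d,0x1d,0x0f,0x17] = f2 cb a9 d4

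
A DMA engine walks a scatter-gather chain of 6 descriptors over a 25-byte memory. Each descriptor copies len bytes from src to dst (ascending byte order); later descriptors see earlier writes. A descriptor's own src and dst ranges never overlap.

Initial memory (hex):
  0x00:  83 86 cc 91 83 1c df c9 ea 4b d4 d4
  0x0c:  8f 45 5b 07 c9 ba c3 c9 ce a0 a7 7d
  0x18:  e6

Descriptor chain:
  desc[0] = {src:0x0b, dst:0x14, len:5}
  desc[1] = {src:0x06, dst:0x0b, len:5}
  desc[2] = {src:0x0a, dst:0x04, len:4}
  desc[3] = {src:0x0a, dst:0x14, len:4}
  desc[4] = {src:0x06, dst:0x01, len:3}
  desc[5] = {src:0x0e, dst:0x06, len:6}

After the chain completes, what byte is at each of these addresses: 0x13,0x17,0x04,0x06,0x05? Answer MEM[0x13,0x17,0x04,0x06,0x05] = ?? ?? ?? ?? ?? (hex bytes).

#0 dst[0x14+5] := {0xd4,0x8f,0x45,0x5b,0x07}
#1 dst[0x0b+5] := {0xdf,0xc9,0xea,0x4b,0xd4}
#2 dst[0x04+4] := {0xd4,0xdf,0xc9,0xea}
#3 dst[0x14+4] := {0xd4,0xdf,0xc9,0xea}
#4 dst[0x01+3] := {0xc9,0xea,0xea}
#5 dst[0x06+6] := {0x4b,0xd4,0xc9,0xba,0xc3,0xc9}
query mem[0x13]=0xc9, mem[0x17]=0xea, mem[0x04]=0xd4, mem[0x06]=0x4b, mem[0x05]=0xdf

MEM[0x13,0x17,0x04,0x06,0x05] = c9 ea d4 4b df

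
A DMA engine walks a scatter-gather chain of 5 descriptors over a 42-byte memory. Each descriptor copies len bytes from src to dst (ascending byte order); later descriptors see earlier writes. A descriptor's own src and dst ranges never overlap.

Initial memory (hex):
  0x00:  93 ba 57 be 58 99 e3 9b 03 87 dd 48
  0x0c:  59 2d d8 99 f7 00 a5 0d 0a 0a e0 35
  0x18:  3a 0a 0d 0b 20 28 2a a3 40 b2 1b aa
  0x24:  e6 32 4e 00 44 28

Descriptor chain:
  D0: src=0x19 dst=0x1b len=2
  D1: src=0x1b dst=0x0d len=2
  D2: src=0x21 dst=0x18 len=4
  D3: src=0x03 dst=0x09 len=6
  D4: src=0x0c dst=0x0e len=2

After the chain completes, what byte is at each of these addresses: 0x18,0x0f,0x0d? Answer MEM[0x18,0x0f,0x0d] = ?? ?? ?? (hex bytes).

MEM[0x18,0x0f,0x0d] = b2 9b 9b

  after D0: wrote 2B at 0x1b = 0a0d
  after D1: wrote 2B at 0x0d = 0a0d
  after D2: wrote 4B at 0x18 = b21baae6
  after D3: wrote 6B at 0x09 = be5899e39b03
  after D4: wrote 2B at 0x0e = e39b
query mem[0x18]=0xb2, mem[0x0f]=0x9b, mem[0x0d]=0x9b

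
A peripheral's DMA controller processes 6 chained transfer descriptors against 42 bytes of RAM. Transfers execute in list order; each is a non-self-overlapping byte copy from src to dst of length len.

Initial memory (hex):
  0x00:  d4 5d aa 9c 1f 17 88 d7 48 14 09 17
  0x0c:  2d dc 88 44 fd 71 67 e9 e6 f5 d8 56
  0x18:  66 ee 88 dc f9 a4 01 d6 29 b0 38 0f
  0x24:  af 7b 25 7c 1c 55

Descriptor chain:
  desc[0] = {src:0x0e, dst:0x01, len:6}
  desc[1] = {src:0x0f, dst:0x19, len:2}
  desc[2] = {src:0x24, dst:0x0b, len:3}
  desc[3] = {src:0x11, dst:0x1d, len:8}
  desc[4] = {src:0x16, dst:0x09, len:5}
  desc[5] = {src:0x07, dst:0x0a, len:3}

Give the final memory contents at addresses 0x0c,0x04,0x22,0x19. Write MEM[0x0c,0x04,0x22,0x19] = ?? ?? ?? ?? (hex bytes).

MEM[0x0c,0x04,0x22,0x19] = d8 71 d8 44

[0] 0x0e->0x01 len=6 : 88 44 fd 71 67 e9
[1] 0x0f->0x19 len=2 : 44 fd
[2] 0x24->0x0b len=3 : af 7b 25
[3] 0x11->0x1d len=8 : 71 67 e9 e6 f5 d8 56 66
[4] 0x16->0x09 len=5 : d8 56 66 44 fd
[5] 0x07->0x0a len=3 : d7 48 d8
query mem[0x0c]=0xd8, mem[0x04]=0x71, mem[0x22]=0xd8, mem[0x19]=0x44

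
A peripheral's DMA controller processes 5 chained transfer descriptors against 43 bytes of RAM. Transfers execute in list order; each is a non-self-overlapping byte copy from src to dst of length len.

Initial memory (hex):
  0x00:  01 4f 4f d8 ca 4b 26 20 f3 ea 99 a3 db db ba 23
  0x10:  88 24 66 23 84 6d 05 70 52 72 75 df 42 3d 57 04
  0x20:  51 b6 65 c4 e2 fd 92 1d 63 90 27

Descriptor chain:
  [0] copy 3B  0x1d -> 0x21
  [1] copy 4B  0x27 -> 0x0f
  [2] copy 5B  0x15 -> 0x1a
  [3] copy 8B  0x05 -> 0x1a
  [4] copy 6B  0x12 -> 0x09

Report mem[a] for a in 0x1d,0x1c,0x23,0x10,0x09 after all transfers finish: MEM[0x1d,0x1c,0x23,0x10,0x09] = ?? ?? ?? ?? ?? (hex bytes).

MEM[0x1d,0x1c,0x23,0x10,0x09] = f3 20 04 63 27

#0 dst[0x21+3] := {0x3d,0x57,0x04}
#1 dst[0x0f+4] := {0x1d,0x63,0x90,0x27}
#2 dst[0x1a+5] := {0x6d,0x05,0x70,0x52,0x72}
#3 dst[0x1a+8] := {0x4b,0x26,0x20,0xf3,0xea,0x99,0xa3,0xdb}
#4 dst[0x09+6] := {0x27,0x23,0x84,0x6d,0x05,0x70}
query mem[0x1d]=0xf3, mem[0x1c]=0x20, mem[0x23]=0x04, mem[0x10]=0x63, mem[0x09]=0x27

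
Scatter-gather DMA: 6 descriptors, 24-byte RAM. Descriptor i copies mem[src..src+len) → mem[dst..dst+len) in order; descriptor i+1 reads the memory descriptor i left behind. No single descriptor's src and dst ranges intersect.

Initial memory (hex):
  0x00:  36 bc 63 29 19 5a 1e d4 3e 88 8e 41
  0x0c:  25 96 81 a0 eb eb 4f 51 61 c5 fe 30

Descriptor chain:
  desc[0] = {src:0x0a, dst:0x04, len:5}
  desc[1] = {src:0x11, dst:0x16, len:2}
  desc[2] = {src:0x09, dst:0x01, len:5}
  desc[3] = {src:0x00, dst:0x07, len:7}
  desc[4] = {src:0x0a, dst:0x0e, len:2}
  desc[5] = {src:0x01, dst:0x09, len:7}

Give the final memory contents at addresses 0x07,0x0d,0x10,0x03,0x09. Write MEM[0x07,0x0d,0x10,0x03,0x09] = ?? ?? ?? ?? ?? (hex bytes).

[0] 0x0a->0x04 len=5 : 8e 41 25 96 81
[1] 0x11->0x16 len=2 : eb 4f
[2] 0x09->0x01 len=5 : 88 8e 41 25 96
[3] 0x00->0x07 len=7 : 36 88 8e 41 25 96 25
[4] 0x0a->0x0e len=2 : 41 25
[5] 0x01->0x09 len=7 : 88 8e 41 25 96 25 36
query mem[0x07]=0x36, mem[0x0d]=0x96, mem[0x10]=0xeb, mem[0x03]=0x41, mem[0x09]=0x88

MEM[0x07,0x0d,0x10,0x03,0x09] = 36 96 eb 41 88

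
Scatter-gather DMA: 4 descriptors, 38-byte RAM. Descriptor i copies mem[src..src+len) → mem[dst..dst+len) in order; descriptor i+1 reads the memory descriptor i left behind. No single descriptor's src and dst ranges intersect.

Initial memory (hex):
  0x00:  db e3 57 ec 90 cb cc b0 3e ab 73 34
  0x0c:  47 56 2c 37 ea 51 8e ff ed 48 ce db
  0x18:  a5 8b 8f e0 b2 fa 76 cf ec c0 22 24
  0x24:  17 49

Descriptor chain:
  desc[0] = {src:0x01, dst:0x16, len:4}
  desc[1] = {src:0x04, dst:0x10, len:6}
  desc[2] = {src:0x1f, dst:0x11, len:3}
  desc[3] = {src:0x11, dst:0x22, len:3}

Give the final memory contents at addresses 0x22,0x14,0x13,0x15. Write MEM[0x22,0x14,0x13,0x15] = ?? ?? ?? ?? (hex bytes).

MEM[0x22,0x14,0x13,0x15] = cf 3e c0 ab

[0] 0x01->0x16 len=4 : e3 57 ec 90
[1] 0x04->0x10 len=6 : 90 cb cc b0 3e ab
[2] 0x1f->0x11 len=3 : cf ec c0
[3] 0x11->0x22 len=3 : cf ec c0
query mem[0x22]=0xcf, mem[0x14]=0x3e, mem[0x13]=0xc0, mem[0x15]=0xab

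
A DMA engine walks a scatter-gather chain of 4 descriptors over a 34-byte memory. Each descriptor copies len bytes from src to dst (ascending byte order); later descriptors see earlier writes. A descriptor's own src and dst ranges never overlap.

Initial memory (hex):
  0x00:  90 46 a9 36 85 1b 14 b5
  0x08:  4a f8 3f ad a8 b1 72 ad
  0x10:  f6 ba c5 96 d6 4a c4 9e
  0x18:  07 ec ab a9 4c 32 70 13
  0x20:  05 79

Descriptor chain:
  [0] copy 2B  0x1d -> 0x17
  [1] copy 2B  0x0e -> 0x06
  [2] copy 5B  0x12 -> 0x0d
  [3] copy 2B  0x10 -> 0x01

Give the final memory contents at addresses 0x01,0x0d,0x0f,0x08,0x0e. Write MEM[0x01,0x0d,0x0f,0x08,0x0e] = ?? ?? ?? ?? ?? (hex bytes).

MEM[0x01,0x0d,0x0f,0x08,0x0e] = 4a c5 d6 4a 96

  after D0: wrote 2B at 0x17 = 3270
  after D1: wrote 2B at 0x06 = 72ad
  after D2: wrote 5B at 0x0d = c596d64ac4
  after D3: wrote 2B at 0x01 = 4ac4
query mem[0x01]=0x4a, mem[0x0d]=0xc5, mem[0x0f]=0xd6, mem[0x08]=0x4a, mem[0x0e]=0x96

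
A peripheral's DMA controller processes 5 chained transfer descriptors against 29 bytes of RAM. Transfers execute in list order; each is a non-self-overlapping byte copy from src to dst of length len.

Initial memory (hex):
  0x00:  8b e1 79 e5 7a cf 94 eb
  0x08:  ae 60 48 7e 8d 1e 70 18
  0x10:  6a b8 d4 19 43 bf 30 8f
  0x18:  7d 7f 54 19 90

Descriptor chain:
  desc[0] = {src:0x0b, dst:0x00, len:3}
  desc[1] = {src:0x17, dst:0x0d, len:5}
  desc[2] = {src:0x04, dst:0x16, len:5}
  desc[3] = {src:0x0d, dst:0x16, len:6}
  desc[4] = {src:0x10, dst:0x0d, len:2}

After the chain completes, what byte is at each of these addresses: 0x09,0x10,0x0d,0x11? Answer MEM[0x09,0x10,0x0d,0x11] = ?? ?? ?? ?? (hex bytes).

MEM[0x09,0x10,0x0d,0x11] = 60 54 54 19

#0 dst[0x00+3] := {0x7e,0x8d,0x1e}
#1 dst[0x0d+5] := {0x8f,0x7d,0x7f,0x54,0x19}
#2 dst[0x16+5] := {0x7a,0xcf,0x94,0xeb,0xae}
#3 dst[0x16+6] := {0x8f,0x7d,0x7f,0x54,0x19,0xd4}
#4 dst[0x0d+2] := {0x54,0x19}
query mem[0x09]=0x60, mem[0x10]=0x54, mem[0x0d]=0x54, mem[0x11]=0x19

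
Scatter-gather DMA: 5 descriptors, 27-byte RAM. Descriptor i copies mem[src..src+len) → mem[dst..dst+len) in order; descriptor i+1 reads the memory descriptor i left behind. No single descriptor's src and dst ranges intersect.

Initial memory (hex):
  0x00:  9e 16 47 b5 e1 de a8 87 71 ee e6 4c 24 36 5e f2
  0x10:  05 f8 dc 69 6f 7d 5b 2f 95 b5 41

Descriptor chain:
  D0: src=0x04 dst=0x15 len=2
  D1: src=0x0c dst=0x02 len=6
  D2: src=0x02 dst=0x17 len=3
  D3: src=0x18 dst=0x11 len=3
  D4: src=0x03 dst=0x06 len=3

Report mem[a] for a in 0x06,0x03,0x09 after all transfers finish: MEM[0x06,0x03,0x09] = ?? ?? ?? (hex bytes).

MEM[0x06,0x03,0x09] = 36 36 ee

#0 dst[0x15+2] := {0xe1,0xde}
#1 dst[0x02+6] := {0x24,0x36,0x5e,0xf2,0x05,0xf8}
#2 dst[0x17+3] := {0x24,0x36,0x5e}
#3 dst[0x11+3] := {0x36,0x5e,0x41}
#4 dst[0x06+3] := {0x36,0x5e,0xf2}
query mem[0x06]=0x36, mem[0x03]=0x36, mem[0x09]=0xee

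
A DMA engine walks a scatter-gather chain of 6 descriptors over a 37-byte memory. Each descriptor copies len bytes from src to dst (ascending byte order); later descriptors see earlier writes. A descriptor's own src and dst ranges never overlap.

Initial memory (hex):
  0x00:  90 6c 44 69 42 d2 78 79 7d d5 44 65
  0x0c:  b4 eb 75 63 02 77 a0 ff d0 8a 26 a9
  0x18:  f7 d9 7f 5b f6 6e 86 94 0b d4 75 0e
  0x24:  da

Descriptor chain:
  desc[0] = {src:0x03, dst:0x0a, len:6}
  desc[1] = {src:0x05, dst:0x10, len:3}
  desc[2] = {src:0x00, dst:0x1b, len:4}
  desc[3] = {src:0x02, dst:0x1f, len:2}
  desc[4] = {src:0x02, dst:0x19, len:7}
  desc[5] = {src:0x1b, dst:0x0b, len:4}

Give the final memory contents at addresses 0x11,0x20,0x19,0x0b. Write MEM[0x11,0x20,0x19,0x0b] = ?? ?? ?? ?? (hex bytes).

MEM[0x11,0x20,0x19,0x0b] = 78 69 44 42

  after D0: wrote 6B at 0x0a = 6942d278797d
  after D1: wrote 3B at 0x10 = d27879
  after D2: wrote 4B at 0x1b = 906c4469
  after D3: wrote 2B at 0x1f = 4469
  after D4: wrote 7B at 0x19 = 446942d278797d
  after D5: wrote 4B at 0x0b = 42d27879
query mem[0x11]=0x78, mem[0x20]=0x69, mem[0x19]=0x44, mem[0x0b]=0x42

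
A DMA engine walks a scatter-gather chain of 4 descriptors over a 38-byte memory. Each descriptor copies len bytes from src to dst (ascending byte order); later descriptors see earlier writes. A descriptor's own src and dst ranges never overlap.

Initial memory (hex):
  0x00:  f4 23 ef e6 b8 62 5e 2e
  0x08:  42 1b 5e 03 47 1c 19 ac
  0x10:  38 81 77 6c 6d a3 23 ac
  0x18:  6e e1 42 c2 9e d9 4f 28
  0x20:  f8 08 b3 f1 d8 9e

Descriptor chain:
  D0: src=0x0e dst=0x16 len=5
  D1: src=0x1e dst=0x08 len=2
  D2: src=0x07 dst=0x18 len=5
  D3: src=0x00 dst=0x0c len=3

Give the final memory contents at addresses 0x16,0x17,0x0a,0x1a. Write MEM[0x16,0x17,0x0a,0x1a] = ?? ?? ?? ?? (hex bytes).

MEM[0x16,0x17,0x0a,0x1a] = 19 ac 5e 28

  after D0: wrote 5B at 0x16 = 19ac388177
  after D1: wrote 2B at 0x08 = 4f28
  after D2: wrote 5B at 0x18 = 2e4f285e03
  after D3: wrote 3B at 0x0c = f423ef
query mem[0x16]=0x19, mem[0x17]=0xac, mem[0x0a]=0x5e, mem[0x1a]=0x28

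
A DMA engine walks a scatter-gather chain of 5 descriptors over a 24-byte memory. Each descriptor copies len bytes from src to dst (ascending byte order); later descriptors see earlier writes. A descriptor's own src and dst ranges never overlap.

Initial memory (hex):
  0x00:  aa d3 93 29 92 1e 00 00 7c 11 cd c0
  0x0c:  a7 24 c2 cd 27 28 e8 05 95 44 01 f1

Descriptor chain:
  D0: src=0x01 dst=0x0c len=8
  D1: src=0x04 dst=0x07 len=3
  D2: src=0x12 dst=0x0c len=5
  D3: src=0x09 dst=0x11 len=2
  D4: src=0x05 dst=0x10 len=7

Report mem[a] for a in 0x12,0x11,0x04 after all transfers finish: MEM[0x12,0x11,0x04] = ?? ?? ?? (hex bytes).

D0: mem[0x0c..0x13] <- [d3 93 29 92 1e 00 00 7c]
D1: mem[0x07..0x09] <- [92 1e 00]
D2: mem[0x0c..0x10] <- [00 7c 95 44 01]
D3: mem[0x11..0x12] <- [00 cd]
D4: mem[0x10..0x16] <- [1e 00 92 1e 00 cd c0]
query mem[0x12]=0x92, mem[0x11]=0x00, mem[0x04]=0x92

MEM[0x12,0x11,0x04] = 92 00 92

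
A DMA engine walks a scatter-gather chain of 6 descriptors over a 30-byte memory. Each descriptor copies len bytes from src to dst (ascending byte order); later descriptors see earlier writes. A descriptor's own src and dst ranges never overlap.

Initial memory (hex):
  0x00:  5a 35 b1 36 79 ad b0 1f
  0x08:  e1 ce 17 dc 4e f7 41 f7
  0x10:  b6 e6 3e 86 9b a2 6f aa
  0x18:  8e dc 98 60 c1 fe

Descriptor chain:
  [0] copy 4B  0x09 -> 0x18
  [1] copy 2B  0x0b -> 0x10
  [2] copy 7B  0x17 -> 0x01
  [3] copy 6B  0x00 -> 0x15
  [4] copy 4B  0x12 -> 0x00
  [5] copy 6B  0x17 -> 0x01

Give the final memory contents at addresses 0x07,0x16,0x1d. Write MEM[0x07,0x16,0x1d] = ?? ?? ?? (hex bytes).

MEM[0x07,0x16,0x1d] = fe aa fe

  after D0: wrote 4B at 0x18 = ce17dc4e
  after D1: wrote 2B at 0x10 = dc4e
  after D2: wrote 7B at 0x01 = aace17dc4ec1fe
  after D3: wrote 6B at 0x15 = 5aaace17dc4e
  after D4: wrote 4B at 0x00 = 3e869b5a
  after D5: wrote 6B at 0x01 = ce17dc4e4ec1
query mem[0x07]=0xfe, mem[0x16]=0xaa, mem[0x1d]=0xfe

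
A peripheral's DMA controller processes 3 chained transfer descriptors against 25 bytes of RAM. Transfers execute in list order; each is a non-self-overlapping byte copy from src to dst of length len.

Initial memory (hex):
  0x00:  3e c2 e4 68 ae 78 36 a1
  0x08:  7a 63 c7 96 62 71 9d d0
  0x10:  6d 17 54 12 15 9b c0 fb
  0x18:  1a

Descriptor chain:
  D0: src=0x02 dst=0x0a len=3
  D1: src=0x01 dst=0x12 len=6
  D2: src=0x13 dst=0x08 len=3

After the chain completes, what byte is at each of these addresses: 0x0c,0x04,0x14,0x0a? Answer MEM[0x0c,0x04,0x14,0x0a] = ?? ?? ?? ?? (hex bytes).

#0 dst[0x0a+3] := {0xe4,0x68,0xae}
#1 dst[0x12+6] := {0xc2,0xe4,0x68,0xae,0x78,0x36}
#2 dst[0x08+3] := {0xe4,0x68,0xae}
query mem[0x0c]=0xae, mem[0x04]=0xae, mem[0x14]=0x68, mem[0x0a]=0xae

MEM[0x0c,0x04,0x14,0x0a] = ae ae 68 ae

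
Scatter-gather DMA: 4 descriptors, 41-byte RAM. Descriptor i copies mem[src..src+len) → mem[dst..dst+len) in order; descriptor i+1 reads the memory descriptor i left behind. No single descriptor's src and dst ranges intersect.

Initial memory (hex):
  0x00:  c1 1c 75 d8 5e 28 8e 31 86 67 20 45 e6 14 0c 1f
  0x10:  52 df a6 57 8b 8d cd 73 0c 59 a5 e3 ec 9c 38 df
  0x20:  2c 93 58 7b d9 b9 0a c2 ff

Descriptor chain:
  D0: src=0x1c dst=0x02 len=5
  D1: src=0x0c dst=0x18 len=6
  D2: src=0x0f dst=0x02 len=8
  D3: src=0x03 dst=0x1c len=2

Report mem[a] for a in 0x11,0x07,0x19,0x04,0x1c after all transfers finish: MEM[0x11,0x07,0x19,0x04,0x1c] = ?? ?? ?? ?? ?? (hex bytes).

  after D0: wrote 5B at 0x02 = ec9c38df2c
  after D1: wrote 6B at 0x18 = e6140c1f52df
  after D2: wrote 8B at 0x02 = 1f52dfa6578b8dcd
  after D3: wrote 2B at 0x1c = 52df
query mem[0x11]=0xdf, mem[0x07]=0x8b, mem[0x19]=0x14, mem[0x04]=0xdf, mem[0x1c]=0x52

MEM[0x11,0x07,0x19,0x04,0x1c] = df 8b 14 df 52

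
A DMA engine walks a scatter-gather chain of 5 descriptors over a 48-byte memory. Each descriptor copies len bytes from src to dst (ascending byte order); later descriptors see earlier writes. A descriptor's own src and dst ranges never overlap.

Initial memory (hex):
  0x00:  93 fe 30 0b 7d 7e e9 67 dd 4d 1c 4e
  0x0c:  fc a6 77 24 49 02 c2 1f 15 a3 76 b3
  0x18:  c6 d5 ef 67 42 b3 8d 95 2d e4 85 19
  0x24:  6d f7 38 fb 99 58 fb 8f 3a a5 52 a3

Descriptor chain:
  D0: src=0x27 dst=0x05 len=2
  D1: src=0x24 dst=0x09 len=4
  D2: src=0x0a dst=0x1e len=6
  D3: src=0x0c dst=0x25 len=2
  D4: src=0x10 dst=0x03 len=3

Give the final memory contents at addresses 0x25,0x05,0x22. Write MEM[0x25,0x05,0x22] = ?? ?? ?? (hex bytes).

  after D0: wrote 2B at 0x05 = fb99
  after D1: wrote 4B at 0x09 = 6df738fb
  after D2: wrote 6B at 0x1e = f738fba67724
  after D3: wrote 2B at 0x25 = fba6
  after D4: wrote 3B at 0x03 = 4902c2
query mem[0x25]=0xfb, mem[0x05]=0xc2, mem[0x22]=0x77

MEM[0x25,0x05,0x22] = fb c2 77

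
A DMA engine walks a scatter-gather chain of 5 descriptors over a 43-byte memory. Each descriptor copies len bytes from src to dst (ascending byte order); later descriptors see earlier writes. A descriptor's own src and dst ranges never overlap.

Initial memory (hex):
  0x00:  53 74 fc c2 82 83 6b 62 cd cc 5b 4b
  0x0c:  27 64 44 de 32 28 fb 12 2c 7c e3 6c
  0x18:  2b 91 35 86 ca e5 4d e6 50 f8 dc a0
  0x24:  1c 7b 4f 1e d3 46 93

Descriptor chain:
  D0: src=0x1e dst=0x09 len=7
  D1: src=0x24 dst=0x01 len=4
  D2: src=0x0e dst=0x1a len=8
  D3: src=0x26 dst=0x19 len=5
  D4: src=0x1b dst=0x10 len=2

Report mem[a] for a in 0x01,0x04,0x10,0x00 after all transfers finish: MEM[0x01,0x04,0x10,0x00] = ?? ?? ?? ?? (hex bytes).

  after D0: wrote 7B at 0x09 = 4de650f8dca01c
  after D1: wrote 4B at 0x01 = 1c7b4f1e
  after D2: wrote 8B at 0x1a = a01c3228fb122c7c
  after D3: wrote 5B at 0x19 = 4f1ed34693
  after D4: wrote 2B at 0x10 = d346
query mem[0x01]=0x1c, mem[0x04]=0x1e, mem[0x10]=0xd3, mem[0x00]=0x53

MEM[0x01,0x04,0x10,0x00] = 1c 1e d3 53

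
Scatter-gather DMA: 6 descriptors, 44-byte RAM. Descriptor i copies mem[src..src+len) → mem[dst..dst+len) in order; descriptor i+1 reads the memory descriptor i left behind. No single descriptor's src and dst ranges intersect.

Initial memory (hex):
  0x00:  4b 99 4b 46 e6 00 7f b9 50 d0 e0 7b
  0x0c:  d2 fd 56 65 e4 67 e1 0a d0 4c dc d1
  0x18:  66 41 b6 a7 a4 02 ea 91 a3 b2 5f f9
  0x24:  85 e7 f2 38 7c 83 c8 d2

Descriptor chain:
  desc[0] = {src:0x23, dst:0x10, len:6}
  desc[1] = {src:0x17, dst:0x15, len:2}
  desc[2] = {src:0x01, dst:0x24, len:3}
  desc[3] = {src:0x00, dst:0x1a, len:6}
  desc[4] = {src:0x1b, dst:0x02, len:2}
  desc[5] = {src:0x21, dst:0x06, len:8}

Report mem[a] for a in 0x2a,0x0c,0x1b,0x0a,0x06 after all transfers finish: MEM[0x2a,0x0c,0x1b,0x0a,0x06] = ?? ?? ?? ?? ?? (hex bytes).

D0: mem[0x10..0x15] <- [f9 85 e7 f2 38 7c]
D1: mem[0x15..0x16] <- [d1 66]
D2: mem[0x24..0x26] <- [99 4b 46]
D3: mem[0x1a..0x1f] <- [4b 99 4b 46 e6 00]
D4: mem[0x02..0x03] <- [99 4b]
D5: mem[0x06..0x0d] <- [b2 5f f9 99 4b 46 38 7c]
query mem[0x2a]=0xc8, mem[0x0c]=0x38, mem[0x1b]=0x99, mem[0x0a]=0x4b, mem[0x06]=0xb2

MEM[0x2a,0x0c,0x1b,0x0a,0x06] = c8 38 99 4b b2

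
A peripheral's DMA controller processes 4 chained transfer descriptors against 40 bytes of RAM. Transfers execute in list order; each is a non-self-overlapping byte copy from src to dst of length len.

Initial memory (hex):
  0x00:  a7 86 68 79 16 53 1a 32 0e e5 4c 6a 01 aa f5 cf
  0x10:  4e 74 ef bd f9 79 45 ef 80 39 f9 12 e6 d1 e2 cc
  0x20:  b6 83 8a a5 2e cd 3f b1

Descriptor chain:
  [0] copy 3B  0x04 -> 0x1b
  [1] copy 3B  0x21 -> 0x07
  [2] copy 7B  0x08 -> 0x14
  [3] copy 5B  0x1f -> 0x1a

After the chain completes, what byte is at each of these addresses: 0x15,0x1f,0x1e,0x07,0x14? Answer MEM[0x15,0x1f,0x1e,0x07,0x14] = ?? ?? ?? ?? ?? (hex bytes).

MEM[0x15,0x1f,0x1e,0x07,0x14] = a5 cc a5 83 8a

  after D0: wrote 3B at 0x1b = 16531a
  after D1: wrote 3B at 0x07 = 838aa5
  after D2: wrote 7B at 0x14 = 8aa54c6a01aaf5
  after D3: wrote 5B at 0x1a = ccb6838aa5
query mem[0x15]=0xa5, mem[0x1f]=0xcc, mem[0x1e]=0xa5, mem[0x07]=0x83, mem[0x14]=0x8a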